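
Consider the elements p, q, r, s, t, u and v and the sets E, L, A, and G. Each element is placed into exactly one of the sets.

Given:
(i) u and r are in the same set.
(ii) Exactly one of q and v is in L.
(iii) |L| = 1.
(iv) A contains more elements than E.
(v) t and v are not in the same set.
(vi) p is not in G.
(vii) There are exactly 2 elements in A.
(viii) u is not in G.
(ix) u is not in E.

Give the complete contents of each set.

E = {p}; L = {v}; A = {r, u}; G = {q, s, t}

From (vi): p ∉ G.
From (viii): u ∉ G.
From (ix): u ∉ E.
(i): r matches u: r ∉ E.
(i): r matches u: r ∉ G.
Suppose p ∉ E: no assignment then satisfies all the clues, so p ∈ E.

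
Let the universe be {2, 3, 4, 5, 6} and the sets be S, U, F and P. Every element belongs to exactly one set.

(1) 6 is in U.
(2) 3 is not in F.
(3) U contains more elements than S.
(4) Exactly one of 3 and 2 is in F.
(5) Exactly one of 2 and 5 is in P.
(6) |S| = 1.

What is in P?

P = {5}

From (1): 6 ∈ U.
From (2): 3 ∉ F.
(4) (exactly one): 2 ∈ F.
(5) (exactly one): 5 ∈ P.
Suppose 3 ∈ P: no assignment then satisfies all the clues, so 3 ∉ P.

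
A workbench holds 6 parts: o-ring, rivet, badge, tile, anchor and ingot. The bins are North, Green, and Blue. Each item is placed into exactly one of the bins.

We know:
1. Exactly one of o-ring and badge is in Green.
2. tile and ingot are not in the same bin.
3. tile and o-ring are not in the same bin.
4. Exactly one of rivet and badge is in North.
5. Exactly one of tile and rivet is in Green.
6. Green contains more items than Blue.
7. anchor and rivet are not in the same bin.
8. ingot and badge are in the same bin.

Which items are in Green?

Green = {o-ring, rivet}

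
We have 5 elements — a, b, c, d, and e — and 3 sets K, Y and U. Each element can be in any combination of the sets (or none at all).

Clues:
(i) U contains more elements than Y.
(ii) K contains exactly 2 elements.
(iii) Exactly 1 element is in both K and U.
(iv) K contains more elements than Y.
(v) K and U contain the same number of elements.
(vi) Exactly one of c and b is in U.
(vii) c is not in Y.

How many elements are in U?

2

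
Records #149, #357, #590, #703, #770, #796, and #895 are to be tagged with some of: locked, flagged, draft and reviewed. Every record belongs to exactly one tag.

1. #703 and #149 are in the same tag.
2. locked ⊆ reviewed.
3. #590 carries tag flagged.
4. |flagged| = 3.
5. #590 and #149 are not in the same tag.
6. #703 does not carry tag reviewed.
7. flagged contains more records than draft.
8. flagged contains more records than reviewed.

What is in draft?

From (3): #590 ∈ flagged.
From (6): #703 ∉ reviewed.
(1): #149 matches #703: #149 ∉ reviewed.
(2) contrapositive: #149 ∉ locked.
(2) contrapositive: #703 ∉ locked.
(5): #149 ∉ flagged.
Only one tag left: #149 ∈ draft.
(1): #703 matches #149: #703 ∉ flagged.
(1): #703 matches #149: #703 ∈ draft.
Suppose #357 ∈ draft: no assignment then satisfies all the clues, so #357 ∉ draft.

draft = {#149, #703}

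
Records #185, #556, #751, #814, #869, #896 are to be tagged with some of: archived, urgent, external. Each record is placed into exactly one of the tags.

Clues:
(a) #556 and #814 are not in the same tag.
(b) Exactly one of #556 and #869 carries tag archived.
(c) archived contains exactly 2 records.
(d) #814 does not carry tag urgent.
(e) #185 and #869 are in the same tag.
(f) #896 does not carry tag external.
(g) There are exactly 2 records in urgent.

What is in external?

external = {#751, #814}

From (d): #814 ∉ urgent.
From (f): #896 ∉ external.
Suppose #185 ∈ external: no assignment then satisfies all the clues, so #185 ∉ external.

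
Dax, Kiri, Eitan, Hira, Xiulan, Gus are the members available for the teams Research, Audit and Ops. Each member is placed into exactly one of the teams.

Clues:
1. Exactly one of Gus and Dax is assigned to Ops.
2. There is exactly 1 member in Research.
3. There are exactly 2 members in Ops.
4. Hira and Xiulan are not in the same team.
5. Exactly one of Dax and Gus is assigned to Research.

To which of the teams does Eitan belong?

Eitan: Audit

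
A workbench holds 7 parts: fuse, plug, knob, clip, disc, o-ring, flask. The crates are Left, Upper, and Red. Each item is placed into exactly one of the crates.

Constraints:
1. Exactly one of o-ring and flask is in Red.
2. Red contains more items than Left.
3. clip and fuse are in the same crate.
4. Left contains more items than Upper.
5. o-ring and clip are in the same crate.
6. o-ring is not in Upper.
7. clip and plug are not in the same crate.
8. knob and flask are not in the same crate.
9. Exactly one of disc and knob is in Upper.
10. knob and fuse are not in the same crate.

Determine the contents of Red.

From (6): o-ring ∉ Upper.
(5): clip matches o-ring: clip ∉ Upper.
(3): fuse matches clip: fuse ∉ Upper.
Suppose fuse ∉ Red: no assignment then satisfies all the clues, so fuse ∈ Red.

Red = {clip, disc, fuse, o-ring}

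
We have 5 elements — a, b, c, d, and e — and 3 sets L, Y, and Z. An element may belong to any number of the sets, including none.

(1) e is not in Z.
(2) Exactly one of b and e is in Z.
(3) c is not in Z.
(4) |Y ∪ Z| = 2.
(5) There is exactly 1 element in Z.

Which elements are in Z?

From (1): e ∉ Z.
From (3): c ∉ Z.
(2) (exactly one): b ∈ Z.
(5): Z already has 1, so the rest are out.

Z = {b}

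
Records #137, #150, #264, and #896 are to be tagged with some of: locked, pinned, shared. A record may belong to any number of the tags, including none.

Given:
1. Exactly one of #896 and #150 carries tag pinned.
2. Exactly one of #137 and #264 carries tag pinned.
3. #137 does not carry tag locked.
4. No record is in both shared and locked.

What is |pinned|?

2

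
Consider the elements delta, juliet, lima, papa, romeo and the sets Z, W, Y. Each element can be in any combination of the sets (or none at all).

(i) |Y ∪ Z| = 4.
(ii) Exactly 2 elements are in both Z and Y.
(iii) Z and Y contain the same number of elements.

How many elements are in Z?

3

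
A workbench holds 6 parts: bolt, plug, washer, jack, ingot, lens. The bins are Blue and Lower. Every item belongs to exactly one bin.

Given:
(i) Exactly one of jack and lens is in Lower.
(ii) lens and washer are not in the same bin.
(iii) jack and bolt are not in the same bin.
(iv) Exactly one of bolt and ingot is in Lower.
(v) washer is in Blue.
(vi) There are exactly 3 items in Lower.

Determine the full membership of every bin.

From (v): washer ∈ Blue.
(ii): lens ∉ Blue.
Only one bin left: lens ∈ Lower.
(i) (exactly one): jack ∉ Lower.
Only one bin left: jack ∈ Blue.
(iii): bolt ∉ Blue.
Only one bin left: bolt ∈ Lower.
(iv) (exactly one): ingot ∉ Lower.
(vi): only 3 candidates remain for Lower, so all are in.
Only one bin left: ingot ∈ Blue.

Blue = {ingot, jack, washer}; Lower = {bolt, lens, plug}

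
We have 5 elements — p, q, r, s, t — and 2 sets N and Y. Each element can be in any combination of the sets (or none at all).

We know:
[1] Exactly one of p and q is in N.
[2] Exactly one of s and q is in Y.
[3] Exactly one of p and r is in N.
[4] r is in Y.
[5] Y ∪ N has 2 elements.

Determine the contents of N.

N = {q, r}

From (4): r ∈ Y.
Suppose p ∈ N: no assignment then satisfies all the clues, so p ∉ N.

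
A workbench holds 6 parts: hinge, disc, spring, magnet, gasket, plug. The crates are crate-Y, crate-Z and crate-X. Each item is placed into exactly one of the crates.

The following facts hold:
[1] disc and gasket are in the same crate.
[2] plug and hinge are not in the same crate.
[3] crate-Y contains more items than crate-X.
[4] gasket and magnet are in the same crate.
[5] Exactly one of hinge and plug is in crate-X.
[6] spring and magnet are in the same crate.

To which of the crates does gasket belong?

gasket: crate-Y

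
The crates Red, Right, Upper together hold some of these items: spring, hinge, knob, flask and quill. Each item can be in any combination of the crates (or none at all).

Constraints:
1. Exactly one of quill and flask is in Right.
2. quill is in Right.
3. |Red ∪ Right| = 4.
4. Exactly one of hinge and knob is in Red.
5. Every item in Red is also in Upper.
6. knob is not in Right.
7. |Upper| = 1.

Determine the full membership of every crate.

Red = {knob}; Right = {hinge, quill, spring}; Upper = {knob}

From (2): quill ∈ Right.
From (6): knob ∉ Right.
(1) (exactly one): flask ∉ Right.
Suppose spring ∈ Red: no assignment then satisfies all the clues, so spring ∉ Red.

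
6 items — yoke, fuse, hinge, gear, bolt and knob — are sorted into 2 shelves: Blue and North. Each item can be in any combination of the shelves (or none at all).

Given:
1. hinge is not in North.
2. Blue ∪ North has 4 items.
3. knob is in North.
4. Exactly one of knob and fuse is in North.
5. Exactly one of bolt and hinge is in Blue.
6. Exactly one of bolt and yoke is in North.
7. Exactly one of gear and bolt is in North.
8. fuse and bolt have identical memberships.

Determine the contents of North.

From (1): hinge ∉ North.
From (3): knob ∈ North.
(4) (exactly one): fuse ∉ North.
(8): bolt matches fuse: bolt ∉ North.
(6) (exactly one): yoke ∈ North.
(7) (exactly one): gear ∈ North.

North = {gear, knob, yoke}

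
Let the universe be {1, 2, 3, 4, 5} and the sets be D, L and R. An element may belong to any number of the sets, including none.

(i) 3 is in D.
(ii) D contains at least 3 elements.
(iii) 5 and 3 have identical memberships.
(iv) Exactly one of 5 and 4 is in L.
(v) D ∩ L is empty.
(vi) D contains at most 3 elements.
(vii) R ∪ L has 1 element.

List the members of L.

L = {4}

From (i): 3 ∈ D.
(iii): 5 matches 3: 5 ∈ D.
(v) (disjoint): 3 ∉ L.
(v) (disjoint): 5 ∉ L.
(iv) (exactly one): 4 ∈ L.
(v) (disjoint): 4 ∉ D.
Suppose 1 ∈ L: no assignment then satisfies all the clues, so 1 ∉ L.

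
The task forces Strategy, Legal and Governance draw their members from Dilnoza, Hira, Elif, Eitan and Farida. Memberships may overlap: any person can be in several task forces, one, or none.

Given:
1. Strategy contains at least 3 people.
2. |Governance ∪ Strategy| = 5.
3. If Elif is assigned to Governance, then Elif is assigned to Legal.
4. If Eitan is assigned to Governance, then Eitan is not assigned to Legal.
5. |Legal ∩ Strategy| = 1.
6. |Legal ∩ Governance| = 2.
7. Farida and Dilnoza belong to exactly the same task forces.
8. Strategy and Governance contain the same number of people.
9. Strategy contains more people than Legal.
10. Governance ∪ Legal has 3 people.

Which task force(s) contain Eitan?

Eitan: Governance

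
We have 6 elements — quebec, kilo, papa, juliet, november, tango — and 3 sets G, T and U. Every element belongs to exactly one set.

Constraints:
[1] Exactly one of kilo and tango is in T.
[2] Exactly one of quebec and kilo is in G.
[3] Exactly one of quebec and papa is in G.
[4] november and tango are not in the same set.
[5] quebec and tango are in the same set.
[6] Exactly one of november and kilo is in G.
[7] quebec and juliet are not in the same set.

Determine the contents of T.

T = {quebec, tango}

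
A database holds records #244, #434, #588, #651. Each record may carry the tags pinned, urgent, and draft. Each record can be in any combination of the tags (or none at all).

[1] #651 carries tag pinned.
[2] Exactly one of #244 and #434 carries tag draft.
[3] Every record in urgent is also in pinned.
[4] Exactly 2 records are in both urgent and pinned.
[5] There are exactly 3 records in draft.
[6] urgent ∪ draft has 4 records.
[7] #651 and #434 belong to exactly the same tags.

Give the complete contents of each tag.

pinned = {#244, #434, #588, #651}; urgent = {#244, #588}; draft = {#434, #588, #651}

From (1): #651 ∈ pinned.
(7): #434 matches #651: #434 ∈ pinned.
Suppose #244 ∉ pinned: no assignment then satisfies all the clues, so #244 ∈ pinned.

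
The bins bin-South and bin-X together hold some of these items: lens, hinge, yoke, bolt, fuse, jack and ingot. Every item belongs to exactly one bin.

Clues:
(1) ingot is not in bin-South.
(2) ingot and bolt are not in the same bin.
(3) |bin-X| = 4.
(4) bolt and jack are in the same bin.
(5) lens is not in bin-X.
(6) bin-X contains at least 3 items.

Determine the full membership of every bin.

bin-South = {bolt, jack, lens}; bin-X = {fuse, hinge, ingot, yoke}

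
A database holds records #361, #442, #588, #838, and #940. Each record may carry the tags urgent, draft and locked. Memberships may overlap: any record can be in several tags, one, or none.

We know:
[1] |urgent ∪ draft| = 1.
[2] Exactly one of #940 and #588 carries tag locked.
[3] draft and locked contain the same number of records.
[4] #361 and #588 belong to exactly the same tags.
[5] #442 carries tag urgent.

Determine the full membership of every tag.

urgent = {#442}; draft = {#442}; locked = {#940}

From (5): #442 ∈ urgent.
Suppose #361 ∈ urgent: no assignment then satisfies all the clues, so #361 ∉ urgent.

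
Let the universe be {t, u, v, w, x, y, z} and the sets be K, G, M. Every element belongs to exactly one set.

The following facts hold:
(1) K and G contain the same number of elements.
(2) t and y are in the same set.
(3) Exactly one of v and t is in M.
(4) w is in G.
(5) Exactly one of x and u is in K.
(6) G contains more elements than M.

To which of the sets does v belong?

v: M

From (4): w ∈ G.
Suppose v ∈ K: no assignment then satisfies all the clues, so v ∉ K.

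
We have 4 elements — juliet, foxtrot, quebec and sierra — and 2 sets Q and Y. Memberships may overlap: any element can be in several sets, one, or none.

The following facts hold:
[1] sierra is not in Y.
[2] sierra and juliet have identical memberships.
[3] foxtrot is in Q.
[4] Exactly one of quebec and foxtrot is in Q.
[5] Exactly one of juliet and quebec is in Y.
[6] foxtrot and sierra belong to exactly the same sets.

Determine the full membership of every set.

From (1): sierra ∉ Y.
From (3): foxtrot ∈ Q.
(2): juliet matches sierra: juliet ∉ Y.
(4) (exactly one): quebec ∉ Q.
(5) (exactly one): quebec ∈ Y.
(6): sierra matches foxtrot: sierra ∈ Q.
(6): foxtrot matches sierra: foxtrot ∉ Y.
(2): juliet matches sierra: juliet ∈ Q.

Q = {foxtrot, juliet, sierra}; Y = {quebec}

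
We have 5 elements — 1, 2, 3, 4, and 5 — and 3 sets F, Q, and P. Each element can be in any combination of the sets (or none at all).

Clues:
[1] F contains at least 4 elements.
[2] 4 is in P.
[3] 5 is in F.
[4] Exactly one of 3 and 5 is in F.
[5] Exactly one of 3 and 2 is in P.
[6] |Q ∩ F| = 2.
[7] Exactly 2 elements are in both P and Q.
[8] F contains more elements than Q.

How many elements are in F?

4

From (2): 4 ∈ P.
From (3): 5 ∈ F.
(4) (exactly one): 3 ∉ F.
(1): only 4 candidates remain for F, so all are in.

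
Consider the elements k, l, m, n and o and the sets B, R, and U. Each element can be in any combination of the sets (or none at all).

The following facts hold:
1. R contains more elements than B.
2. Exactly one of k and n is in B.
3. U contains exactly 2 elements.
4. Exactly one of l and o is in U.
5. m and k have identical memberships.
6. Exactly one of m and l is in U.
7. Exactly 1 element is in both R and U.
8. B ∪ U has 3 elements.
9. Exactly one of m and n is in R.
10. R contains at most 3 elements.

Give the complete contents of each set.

B = {n, o}; R = {k, l, m}; U = {l, n}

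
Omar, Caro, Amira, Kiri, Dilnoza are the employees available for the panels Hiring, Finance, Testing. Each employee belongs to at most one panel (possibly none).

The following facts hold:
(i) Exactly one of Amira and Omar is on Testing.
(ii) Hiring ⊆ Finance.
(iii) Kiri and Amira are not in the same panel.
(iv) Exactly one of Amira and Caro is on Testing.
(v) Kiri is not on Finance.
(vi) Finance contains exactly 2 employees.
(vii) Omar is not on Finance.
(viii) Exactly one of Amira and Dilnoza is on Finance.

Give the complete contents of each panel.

Hiring = {}; Finance = {Caro, Dilnoza}; Testing = {Amira}

From (v): Kiri ∉ Finance.
From (vii): Omar ∉ Finance.
(ii) contrapositive: Omar ∉ Hiring.
(ii) contrapositive: Kiri ∉ Hiring.
Suppose Omar ∈ Testing: no assignment then satisfies all the clues, so Omar ∉ Testing.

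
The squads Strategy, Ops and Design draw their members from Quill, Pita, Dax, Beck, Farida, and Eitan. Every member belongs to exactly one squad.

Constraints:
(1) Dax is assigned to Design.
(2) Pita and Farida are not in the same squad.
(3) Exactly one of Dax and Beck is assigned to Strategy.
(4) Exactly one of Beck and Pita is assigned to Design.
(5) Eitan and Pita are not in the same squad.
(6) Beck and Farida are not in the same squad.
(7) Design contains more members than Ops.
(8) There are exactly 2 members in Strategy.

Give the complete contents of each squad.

Strategy = {Beck, Eitan}; Ops = {Farida}; Design = {Dax, Pita, Quill}

From (1): Dax ∈ Design.
(3) (exactly one): Beck ∈ Strategy.
(4) (exactly one): Pita ∈ Design.
(5): Eitan ∉ Design.
(6): Farida ∉ Strategy.
(2): Farida ∉ Design.
Only one squad left: Farida ∈ Ops.
Suppose Quill ∈ Strategy: no assignment then satisfies all the clues, so Quill ∉ Strategy.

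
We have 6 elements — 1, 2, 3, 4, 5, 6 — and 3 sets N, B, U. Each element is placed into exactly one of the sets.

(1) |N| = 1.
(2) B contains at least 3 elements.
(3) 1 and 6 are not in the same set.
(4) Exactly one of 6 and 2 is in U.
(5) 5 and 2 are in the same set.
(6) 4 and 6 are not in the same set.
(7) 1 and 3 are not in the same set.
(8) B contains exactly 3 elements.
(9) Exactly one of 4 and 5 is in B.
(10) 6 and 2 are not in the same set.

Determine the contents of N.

N = {4}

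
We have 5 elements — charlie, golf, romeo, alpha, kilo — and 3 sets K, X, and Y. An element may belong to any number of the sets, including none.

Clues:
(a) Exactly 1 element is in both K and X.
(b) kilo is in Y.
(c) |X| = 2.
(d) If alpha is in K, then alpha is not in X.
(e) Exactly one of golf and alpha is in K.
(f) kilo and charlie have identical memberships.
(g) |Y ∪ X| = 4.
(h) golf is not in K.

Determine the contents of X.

X = {golf, romeo}

From (b): kilo ∈ Y.
From (h): golf ∉ K.
(e) (exactly one): alpha ∈ K.
(f): charlie matches kilo: charlie ∈ Y.
(d): alpha ∉ X.
Suppose charlie ∈ X: no assignment then satisfies all the clues, so charlie ∉ X.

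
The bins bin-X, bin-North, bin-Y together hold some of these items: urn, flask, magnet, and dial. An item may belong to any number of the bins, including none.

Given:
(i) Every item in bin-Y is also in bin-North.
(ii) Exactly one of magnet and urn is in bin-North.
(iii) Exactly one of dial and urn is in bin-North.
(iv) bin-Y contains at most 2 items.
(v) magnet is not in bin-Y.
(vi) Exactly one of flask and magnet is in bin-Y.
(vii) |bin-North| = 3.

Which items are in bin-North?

bin-North = {dial, flask, magnet}

From (v): magnet ∉ bin-Y.
(vi) (exactly one): flask ∈ bin-Y.
(i) with flask ∈ bin-Y: flask ∈ bin-North.
Suppose urn ∈ bin-North: no assignment then satisfies all the clues, so urn ∉ bin-North.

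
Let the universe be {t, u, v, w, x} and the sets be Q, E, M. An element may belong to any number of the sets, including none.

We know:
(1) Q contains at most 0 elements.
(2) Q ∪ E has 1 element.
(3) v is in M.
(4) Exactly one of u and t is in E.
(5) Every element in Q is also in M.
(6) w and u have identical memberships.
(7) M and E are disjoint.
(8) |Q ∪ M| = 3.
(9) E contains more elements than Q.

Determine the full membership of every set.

Q = {}; E = {t}; M = {u, v, w}

From (3): v ∈ M.
(1): Q already has 0, so the rest are out.
(7) (disjoint): v ∉ E.
Suppose t ∉ E: no assignment then satisfies all the clues, so t ∈ E.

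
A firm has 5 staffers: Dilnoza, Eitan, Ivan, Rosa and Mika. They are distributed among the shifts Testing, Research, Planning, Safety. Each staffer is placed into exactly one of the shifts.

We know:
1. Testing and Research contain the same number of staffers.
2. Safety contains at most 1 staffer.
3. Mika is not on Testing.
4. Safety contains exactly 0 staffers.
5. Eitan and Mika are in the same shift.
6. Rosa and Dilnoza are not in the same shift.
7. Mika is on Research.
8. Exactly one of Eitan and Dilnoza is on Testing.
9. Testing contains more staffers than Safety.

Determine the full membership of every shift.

Testing = {Dilnoza, Ivan}; Research = {Eitan, Mika}; Planning = {Rosa}; Safety = {}

From (3): Mika ∉ Testing.
From (7): Mika ∈ Research.
(4): Safety already has 0, so the rest are out.
(5): Eitan matches Mika: Eitan ∉ Testing.
(5): Eitan matches Mika: Eitan ∈ Research.
(8) (exactly one): Dilnoza ∈ Testing.
(6): Rosa ∉ Testing.
Suppose Ivan ∉ Testing: no assignment then satisfies all the clues, so Ivan ∈ Testing.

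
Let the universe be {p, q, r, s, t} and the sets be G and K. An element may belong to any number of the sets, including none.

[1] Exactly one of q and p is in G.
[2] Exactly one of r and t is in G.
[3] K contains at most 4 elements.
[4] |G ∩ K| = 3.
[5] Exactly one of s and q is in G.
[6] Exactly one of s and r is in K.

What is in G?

G = {p, s, t}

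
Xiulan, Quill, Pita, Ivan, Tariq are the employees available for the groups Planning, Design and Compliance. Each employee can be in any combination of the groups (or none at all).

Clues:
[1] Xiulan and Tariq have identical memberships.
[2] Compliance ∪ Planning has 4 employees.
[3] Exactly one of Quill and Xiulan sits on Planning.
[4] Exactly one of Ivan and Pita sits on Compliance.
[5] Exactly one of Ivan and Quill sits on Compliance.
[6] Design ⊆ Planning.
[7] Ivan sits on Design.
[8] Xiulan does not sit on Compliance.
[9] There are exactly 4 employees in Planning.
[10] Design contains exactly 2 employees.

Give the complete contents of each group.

From (7): Ivan ∈ Design.
From (8): Xiulan ∉ Compliance.
(1): Tariq matches Xiulan: Tariq ∉ Compliance.
(6) with Ivan ∈ Design: Ivan ∈ Planning.
Suppose Xiulan ∉ Planning: no assignment then satisfies all the clues, so Xiulan ∈ Planning.

Planning = {Ivan, Pita, Tariq, Xiulan}; Design = {Ivan, Pita}; Compliance = {Ivan}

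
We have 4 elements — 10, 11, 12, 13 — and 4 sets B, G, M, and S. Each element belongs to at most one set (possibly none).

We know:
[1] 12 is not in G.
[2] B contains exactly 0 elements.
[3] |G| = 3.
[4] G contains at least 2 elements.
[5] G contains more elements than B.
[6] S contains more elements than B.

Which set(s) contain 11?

From (1): 12 ∉ G.
(2): B already has 0, so the rest are out.
(3): only 3 candidates remain for G, so all are in.

11: G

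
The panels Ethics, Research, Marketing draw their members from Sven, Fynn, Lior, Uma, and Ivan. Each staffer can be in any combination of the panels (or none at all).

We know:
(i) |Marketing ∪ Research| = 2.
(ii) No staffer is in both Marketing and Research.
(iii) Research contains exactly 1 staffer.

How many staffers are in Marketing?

1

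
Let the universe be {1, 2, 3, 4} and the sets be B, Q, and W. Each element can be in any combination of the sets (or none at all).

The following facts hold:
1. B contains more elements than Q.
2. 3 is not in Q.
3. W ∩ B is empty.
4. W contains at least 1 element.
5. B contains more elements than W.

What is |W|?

1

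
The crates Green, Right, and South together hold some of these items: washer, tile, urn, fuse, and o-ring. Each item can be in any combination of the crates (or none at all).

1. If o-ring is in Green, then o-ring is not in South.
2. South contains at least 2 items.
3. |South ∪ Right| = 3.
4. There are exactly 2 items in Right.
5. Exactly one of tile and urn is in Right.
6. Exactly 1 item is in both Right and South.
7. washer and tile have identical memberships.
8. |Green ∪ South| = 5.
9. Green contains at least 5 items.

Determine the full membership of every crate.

Green = {fuse, o-ring, tile, urn, washer}; Right = {o-ring, urn}; South = {fuse, urn}

(9): only 5 candidates remain for Green, so all are in.
(1): o-ring ∉ South.
Suppose washer ∈ Right: no assignment then satisfies all the clues, so washer ∉ Right.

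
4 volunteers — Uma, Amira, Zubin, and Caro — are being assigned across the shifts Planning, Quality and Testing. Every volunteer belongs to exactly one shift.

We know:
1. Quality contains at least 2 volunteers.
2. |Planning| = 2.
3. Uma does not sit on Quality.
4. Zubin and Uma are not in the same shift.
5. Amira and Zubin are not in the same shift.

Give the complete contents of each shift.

From (3): Uma ∉ Quality.
Suppose Uma ∉ Planning: no assignment then satisfies all the clues, so Uma ∈ Planning.

Planning = {Amira, Uma}; Quality = {Caro, Zubin}; Testing = {}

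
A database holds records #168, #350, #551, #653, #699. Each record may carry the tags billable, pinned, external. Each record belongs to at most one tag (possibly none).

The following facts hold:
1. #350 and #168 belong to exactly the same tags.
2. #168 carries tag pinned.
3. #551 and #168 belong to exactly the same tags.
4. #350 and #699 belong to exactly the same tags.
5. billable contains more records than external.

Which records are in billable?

billable = {#653}

From (2): #168 ∈ pinned.
(1): #350 matches #168: #350 ∉ billable.
(1): #350 matches #168: #350 ∈ pinned.
(3): #551 matches #168: #551 ∉ billable.
(3): #551 matches #168: #551 ∈ pinned.
(4): #699 matches #350: #699 ∉ billable.
(4): #699 matches #350: #699 ∈ pinned.
Suppose #653 ∉ billable: no assignment then satisfies all the clues, so #653 ∈ billable.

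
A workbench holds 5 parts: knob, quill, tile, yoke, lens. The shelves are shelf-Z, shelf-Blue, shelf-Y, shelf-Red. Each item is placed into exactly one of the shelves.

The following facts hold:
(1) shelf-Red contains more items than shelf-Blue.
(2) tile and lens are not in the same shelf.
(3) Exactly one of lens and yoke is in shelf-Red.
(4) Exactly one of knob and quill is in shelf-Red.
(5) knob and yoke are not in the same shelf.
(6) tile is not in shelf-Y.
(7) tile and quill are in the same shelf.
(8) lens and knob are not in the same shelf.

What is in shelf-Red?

shelf-Red = {quill, tile, yoke}

From (6): tile ∉ shelf-Y.
(7): quill matches tile: quill ∉ shelf-Y.
Suppose knob ∈ shelf-Red: no assignment then satisfies all the clues, so knob ∉ shelf-Red.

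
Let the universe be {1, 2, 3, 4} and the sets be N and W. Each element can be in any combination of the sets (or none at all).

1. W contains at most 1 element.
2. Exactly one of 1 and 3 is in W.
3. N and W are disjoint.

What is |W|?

1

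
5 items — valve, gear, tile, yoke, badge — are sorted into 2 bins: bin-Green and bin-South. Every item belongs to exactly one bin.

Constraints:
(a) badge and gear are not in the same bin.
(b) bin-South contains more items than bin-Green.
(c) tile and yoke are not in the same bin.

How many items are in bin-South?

3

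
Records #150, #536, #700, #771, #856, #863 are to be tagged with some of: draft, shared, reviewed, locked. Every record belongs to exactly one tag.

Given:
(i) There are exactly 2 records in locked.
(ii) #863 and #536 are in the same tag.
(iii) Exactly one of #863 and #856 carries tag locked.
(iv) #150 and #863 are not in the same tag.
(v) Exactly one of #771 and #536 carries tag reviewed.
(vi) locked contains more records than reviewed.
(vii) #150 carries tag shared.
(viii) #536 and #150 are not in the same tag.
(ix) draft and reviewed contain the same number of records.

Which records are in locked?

locked = {#536, #863}

From (vii): #150 ∈ shared.
(iv): #863 ∉ shared.
(viii): #536 ∉ shared.
Suppose #536 ∉ locked: no assignment then satisfies all the clues, so #536 ∈ locked.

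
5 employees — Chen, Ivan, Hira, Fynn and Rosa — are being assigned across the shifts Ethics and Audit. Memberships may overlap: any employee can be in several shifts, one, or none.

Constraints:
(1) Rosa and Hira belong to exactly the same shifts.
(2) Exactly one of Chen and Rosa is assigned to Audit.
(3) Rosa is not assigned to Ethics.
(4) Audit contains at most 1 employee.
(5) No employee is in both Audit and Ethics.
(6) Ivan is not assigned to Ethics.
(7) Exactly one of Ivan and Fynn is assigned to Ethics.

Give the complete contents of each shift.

Ethics = {Fynn}; Audit = {Chen}

From (3): Rosa ∉ Ethics.
From (6): Ivan ∉ Ethics.
(1): Hira matches Rosa: Hira ∉ Ethics.
(7) (exactly one): Fynn ∈ Ethics.
(5) (disjoint): Fynn ∉ Audit.
Suppose Chen ∈ Ethics: no assignment then satisfies all the clues, so Chen ∉ Ethics.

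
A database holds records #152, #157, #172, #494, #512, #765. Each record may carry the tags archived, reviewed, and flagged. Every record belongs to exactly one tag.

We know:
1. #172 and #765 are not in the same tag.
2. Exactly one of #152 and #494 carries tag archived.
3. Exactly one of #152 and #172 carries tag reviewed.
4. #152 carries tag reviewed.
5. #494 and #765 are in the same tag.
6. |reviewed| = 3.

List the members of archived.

archived = {#494, #765}

From (4): #152 ∈ reviewed.
(2) (exactly one): #494 ∈ archived.
(3) (exactly one): #172 ∉ reviewed.
(5): #765 matches #494: #765 ∈ archived.
(6): only 3 candidates remain for reviewed, so all are in.
(1): #172 ∉ archived.
Only one tag left: #172 ∈ flagged.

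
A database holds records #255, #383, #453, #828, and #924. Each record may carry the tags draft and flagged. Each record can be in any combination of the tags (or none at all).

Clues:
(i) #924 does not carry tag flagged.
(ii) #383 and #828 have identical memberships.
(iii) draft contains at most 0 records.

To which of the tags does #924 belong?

From (i): #924 ∉ flagged.
(iii): draft already has 0, so the rest are out.

#924: none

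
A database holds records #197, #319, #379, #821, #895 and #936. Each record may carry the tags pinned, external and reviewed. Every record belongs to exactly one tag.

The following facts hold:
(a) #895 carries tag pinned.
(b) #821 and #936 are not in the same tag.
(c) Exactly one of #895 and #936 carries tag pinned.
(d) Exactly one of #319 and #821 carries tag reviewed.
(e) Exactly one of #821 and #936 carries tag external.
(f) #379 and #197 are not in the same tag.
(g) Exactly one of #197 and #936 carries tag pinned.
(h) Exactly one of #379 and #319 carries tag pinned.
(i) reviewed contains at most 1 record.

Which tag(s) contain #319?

From (a): #895 ∈ pinned.
(c) (exactly one): #936 ∉ pinned.
(g) (exactly one): #197 ∈ pinned.
(f): #379 ∉ pinned.
(h) (exactly one): #319 ∈ pinned.
(d) (exactly one): #821 ∈ reviewed.
(e) (exactly one): #936 ∈ external.
(i): reviewed already has 1, so the rest are out.
Only one tag left: #379 ∈ external.

#319: pinned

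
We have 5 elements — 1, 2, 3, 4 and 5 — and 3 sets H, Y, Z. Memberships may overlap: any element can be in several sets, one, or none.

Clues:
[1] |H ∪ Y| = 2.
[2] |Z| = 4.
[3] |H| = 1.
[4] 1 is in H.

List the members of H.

H = {1}

From (4): 1 ∈ H.
(3): H already has 1, so the rest are out.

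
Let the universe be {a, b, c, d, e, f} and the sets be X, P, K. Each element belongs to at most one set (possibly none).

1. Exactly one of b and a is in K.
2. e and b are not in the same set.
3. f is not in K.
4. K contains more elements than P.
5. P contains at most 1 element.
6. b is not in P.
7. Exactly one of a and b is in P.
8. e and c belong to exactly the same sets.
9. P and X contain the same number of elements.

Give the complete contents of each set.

X = {f}; P = {a}; K = {b, d}

From (3): f ∉ K.
From (6): b ∉ P.
(7) (exactly one): a ∈ P.
(1) (exactly one): b ∈ K.
(2): e ∉ K.
(5): P already has 1, so the rest are out.
(8): c matches e: c ∉ K.
Suppose c ∈ X: no assignment then satisfies all the clues, so c ∉ X.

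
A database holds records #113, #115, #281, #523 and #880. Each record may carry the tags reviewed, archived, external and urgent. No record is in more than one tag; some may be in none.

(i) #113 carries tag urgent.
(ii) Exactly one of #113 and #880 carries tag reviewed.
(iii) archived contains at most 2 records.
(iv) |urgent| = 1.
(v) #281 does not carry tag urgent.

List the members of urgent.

From (i): #113 ∈ urgent.
From (v): #281 ∉ urgent.
(ii) (exactly one): #880 ∈ reviewed.
(iv): urgent already has 1, so the rest are out.

urgent = {#113}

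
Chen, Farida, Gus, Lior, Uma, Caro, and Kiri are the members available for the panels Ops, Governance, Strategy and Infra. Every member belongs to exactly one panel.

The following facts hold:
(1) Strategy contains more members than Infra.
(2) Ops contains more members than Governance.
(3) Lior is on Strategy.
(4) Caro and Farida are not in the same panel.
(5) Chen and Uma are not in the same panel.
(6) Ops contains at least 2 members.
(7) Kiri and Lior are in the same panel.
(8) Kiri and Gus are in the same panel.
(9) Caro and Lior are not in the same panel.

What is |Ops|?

2

From (3): Lior ∈ Strategy.
(7): Kiri matches Lior: Kiri ∉ Ops.
(7): Kiri matches Lior: Kiri ∉ Governance.
(7): Kiri matches Lior: Kiri ∈ Strategy.
(8): Gus matches Kiri: Gus ∉ Ops.
(8): Gus matches Kiri: Gus ∉ Governance.
(8): Gus matches Kiri: Gus ∈ Strategy.
(9): Caro ∉ Strategy.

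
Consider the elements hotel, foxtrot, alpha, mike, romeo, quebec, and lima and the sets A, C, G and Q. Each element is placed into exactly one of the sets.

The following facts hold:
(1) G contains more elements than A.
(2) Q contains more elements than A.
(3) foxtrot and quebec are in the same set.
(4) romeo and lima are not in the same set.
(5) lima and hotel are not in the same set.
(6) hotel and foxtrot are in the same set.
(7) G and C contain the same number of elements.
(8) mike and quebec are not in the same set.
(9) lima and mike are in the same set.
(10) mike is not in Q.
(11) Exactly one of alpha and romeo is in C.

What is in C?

C = {alpha, lima, mike}

From (10): mike ∉ Q.
(9): lima matches mike: lima ∉ Q.
Suppose hotel ∈ C: no assignment then satisfies all the clues, so hotel ∉ C.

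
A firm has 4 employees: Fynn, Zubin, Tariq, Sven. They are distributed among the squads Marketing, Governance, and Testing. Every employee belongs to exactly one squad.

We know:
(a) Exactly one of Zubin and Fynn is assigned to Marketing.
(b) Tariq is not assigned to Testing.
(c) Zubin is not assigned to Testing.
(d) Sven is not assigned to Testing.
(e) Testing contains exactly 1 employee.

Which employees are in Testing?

Testing = {Fynn}

From (b): Tariq ∉ Testing.
From (c): Zubin ∉ Testing.
From (d): Sven ∉ Testing.
(e): only 1 candidates remain for Testing, so all are in.
(a) (exactly one): Zubin ∈ Marketing.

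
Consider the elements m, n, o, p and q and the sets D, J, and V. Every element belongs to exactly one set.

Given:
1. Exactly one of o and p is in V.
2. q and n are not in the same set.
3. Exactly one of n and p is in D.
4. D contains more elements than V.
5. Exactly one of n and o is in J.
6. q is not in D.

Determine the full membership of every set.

D = {m, n}; J = {o, q}; V = {p}

From (6): q ∉ D.
Suppose m ∉ D: no assignment then satisfies all the clues, so m ∈ D.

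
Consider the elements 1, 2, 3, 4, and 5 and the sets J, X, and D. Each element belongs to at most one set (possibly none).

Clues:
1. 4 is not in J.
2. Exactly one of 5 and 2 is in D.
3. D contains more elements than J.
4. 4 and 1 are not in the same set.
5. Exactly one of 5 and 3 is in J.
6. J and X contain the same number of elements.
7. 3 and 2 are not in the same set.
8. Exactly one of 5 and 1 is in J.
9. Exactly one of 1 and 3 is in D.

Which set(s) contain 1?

From (1): 4 ∉ J.
Suppose 1 ∈ J: no assignment then satisfies all the clues, so 1 ∉ J.

1: D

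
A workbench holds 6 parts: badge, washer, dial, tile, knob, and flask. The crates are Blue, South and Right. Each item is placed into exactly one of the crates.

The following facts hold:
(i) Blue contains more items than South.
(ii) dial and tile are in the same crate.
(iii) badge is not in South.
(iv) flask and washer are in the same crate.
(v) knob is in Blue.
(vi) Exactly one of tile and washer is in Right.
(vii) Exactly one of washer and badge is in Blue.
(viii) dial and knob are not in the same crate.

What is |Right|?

From (iii): badge ∉ South.
From (v): knob ∈ Blue.
(viii): dial ∉ Blue.
(ii): tile matches dial: tile ∉ Blue.
Suppose badge ∈ Blue: no assignment then satisfies all the clues, so badge ∉ Blue.

3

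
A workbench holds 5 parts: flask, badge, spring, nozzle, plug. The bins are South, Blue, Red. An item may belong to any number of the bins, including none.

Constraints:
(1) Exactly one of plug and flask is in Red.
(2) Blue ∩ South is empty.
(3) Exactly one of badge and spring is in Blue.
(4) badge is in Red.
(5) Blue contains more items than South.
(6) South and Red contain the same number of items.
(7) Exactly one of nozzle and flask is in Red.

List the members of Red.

From (4): badge ∈ Red.
Suppose flask ∉ Red: no assignment then satisfies all the clues, so flask ∈ Red.

Red = {badge, flask}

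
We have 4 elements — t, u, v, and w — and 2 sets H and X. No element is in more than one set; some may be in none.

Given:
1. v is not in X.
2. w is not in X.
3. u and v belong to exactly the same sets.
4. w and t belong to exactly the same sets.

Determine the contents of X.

X = {}

From (1): v ∉ X.
From (2): w ∉ X.
(3): u matches v: u ∉ X.
(4): t matches w: t ∉ X.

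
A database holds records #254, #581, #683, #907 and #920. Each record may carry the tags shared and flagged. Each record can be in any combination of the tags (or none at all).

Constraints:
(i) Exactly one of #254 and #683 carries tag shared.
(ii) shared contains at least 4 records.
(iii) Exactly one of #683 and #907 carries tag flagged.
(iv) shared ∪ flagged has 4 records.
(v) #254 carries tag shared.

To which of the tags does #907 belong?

#907: flagged, shared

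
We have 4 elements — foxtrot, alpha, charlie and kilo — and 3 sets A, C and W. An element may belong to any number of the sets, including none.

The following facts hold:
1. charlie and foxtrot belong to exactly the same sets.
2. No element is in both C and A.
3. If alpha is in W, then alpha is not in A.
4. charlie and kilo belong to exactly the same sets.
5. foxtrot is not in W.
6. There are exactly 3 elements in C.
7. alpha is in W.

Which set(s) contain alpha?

alpha: W

From (5): foxtrot ∉ W.
From (7): alpha ∈ W.
(1): charlie matches foxtrot: charlie ∉ W.
(3): alpha ∉ A.
(4): kilo matches charlie: kilo ∉ W.
Suppose alpha ∈ C: no assignment then satisfies all the clues, so alpha ∉ C.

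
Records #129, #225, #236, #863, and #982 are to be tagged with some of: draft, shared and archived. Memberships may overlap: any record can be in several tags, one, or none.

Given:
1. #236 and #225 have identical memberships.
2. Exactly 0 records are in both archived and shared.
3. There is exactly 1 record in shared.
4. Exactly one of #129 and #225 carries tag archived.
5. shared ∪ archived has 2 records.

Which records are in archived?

archived = {#129}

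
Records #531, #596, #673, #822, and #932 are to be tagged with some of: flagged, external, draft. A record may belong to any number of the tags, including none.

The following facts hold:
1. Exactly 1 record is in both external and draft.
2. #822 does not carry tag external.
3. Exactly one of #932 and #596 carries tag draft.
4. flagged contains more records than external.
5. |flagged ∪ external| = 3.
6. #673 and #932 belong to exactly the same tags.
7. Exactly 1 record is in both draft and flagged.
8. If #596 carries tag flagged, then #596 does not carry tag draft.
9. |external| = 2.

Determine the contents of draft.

draft = {#531, #673, #932}

From (2): #822 ∉ external.
Suppose #531 ∉ draft: no assignment then satisfies all the clues, so #531 ∈ draft.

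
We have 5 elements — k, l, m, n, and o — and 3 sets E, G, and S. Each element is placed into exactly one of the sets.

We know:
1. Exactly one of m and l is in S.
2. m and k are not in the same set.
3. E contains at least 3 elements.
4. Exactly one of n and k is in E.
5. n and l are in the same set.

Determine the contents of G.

G = {k}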